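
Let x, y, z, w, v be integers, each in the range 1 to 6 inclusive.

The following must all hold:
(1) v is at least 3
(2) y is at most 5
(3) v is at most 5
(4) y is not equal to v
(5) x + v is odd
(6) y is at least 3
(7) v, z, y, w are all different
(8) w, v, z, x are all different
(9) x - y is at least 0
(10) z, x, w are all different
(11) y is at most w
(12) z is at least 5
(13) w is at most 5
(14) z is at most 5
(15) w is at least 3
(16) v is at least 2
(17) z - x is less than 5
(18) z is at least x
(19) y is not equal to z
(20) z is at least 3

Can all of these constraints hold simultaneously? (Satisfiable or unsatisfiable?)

Constraints 1, 2, 3, 6, 13, 14, 15, and 20 confine each of v, z, y, w to the 3 values {3, …, 5}.
Constraint 7 requires all 4 of them to be distinct, but only 3 values are available — impossible by the pigeonhole principle.

Unsatisfiable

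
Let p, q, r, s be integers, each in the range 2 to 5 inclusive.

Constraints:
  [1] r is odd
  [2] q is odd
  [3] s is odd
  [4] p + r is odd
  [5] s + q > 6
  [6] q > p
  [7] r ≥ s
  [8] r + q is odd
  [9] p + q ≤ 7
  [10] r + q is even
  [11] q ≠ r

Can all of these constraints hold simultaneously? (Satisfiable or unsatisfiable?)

Unsatisfiable

Constraint 1 makes r odd and constraint 2 makes q odd, so r + q must be even. Constraint 8 says r + q is odd — contradiction.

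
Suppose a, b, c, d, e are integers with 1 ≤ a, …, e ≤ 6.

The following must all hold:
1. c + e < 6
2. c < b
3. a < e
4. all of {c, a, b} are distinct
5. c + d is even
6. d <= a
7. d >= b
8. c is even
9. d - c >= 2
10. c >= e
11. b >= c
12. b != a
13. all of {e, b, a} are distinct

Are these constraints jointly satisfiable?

Unsatisfiable

Constraints 2, 3, 6, 7, and 10 give c < b, b ≤ d, d ≤ a, a < e, e ≤ c. Chaining: c < b ≤ d ≤ a < e ≤ c, which forces c < c — impossible.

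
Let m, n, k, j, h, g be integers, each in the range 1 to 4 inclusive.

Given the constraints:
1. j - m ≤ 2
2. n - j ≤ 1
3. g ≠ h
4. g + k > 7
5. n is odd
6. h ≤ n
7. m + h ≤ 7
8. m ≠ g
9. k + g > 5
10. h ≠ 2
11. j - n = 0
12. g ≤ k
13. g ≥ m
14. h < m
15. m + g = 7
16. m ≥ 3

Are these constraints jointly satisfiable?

Satisfiable

One satisfying assignment is m = 3, n = 3, k = 4, j = 3, h = 1, g = 4.
For the less obvious constraints — constraint 1: j - m = 0; constraint 2: n - j = 0 — and the others hold by inspection.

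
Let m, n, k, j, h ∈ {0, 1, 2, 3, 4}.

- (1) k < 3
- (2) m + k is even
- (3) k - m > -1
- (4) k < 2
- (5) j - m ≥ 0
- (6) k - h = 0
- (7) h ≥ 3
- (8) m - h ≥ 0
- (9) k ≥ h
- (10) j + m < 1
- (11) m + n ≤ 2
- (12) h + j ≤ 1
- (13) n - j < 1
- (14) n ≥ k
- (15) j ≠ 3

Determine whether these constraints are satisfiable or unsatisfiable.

From constraints 7 and 9: k ≥ h and h ≥ 3, so k ≥ 3. From constraint 4: k ≤ 1. But 1 < 3, so no value of k works.

Unsatisfiable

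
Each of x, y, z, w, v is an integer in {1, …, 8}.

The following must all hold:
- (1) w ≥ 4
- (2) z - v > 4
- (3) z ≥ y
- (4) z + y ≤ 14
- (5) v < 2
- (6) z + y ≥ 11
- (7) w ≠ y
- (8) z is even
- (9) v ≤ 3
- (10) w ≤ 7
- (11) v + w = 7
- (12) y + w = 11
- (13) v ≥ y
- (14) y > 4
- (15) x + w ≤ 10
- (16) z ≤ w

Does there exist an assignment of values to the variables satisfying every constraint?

From constraints 10 and 16: z ≤ w ≤ 7. From constraints 9 and 13: y ≤ v ≤ 3. Hence z + y ≤ 10. But constraint 6 requires z + y ≥ 11, and 11 > 10. Contradiction.

Unsatisfiable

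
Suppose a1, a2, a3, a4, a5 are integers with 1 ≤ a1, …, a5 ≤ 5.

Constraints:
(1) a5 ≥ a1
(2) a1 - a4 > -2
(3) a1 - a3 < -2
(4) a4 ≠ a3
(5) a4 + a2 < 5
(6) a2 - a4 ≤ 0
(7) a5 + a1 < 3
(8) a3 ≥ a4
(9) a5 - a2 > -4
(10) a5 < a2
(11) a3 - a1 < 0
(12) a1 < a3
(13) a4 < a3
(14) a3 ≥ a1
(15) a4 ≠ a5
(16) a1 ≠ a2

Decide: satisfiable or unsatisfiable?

Unsatisfiable

Constraints 1, 6, 8, 10, and 11 give a2 ≤ a4, a4 ≤ a3, a3 < a1, a1 ≤ a5, a5 < a2. Chaining: a2 ≤ a4 ≤ a3 < a1 ≤ a5 < a2, which forces a2 < a2 — impossible.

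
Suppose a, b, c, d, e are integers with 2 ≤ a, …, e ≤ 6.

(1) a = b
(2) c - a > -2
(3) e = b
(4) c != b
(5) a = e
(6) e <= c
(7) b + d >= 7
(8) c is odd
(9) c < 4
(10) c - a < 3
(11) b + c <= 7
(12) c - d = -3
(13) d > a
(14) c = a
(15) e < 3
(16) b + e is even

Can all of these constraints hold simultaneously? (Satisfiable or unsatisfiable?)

From constraints 3, 5, and 14, c = a = e = b, so c = b. But constraint 4 says c ≠ b. Contradiction.

Unsatisfiable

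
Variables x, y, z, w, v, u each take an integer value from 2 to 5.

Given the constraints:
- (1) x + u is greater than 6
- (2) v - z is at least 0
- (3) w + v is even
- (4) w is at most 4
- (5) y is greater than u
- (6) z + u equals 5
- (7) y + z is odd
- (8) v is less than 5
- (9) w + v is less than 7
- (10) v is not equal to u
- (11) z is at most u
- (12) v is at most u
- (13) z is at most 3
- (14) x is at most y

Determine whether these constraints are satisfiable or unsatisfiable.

Satisfiable

Try x = 5, y = 5, z = 2, w = 4, v = 2, u = 3.
Check constraint 1: x + u = 8; constraint 2: v - z = 0. The remaining constraints are straightforward to verify.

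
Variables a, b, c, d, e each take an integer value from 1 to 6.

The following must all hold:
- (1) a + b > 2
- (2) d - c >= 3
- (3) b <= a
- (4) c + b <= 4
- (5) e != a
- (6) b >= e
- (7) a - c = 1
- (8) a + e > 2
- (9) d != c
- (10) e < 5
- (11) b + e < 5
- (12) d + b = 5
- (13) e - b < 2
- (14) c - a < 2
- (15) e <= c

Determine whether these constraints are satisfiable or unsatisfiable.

One satisfying assignment is a = 2, b = 1, c = 1, d = 4, e = 1.
For the less obvious constraints — constraint 1: a + b = 3; constraint 2: d - c = 3 — and the others hold by inspection.

Satisfiable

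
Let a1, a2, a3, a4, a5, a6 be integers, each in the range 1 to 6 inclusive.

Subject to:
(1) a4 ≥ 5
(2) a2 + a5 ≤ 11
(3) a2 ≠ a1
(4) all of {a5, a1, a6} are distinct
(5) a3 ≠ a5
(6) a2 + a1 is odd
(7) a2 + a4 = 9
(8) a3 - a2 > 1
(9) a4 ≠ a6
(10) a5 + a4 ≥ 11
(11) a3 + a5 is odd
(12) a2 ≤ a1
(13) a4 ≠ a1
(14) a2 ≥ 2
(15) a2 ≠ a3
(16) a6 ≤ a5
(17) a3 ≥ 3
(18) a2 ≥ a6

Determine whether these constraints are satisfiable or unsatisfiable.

Take a1 = 4, a2 = 3, a3 = 6, a4 = 6, a5 = 5, a6 = 2. Then constraint 2: a2 + a5 = 8; constraint 7: a2 + a4 = 9; constraint 8: a3 - a2 = 3, and every other listed constraint is also met.

Satisfiable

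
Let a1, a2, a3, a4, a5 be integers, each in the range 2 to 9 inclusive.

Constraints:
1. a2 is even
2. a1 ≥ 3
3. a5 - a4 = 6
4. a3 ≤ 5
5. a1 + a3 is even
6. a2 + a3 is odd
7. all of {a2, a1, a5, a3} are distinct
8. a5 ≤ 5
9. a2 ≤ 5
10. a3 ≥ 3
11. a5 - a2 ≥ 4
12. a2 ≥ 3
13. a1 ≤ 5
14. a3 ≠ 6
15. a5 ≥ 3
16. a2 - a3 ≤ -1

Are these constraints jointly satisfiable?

Unsatisfiable

Constraints 2, 4, 8, 9, 10, 12, 13, and 15 confine each of a2, a1, a5, a3 to the 3 values {3, …, 5}.
Constraint 7 requires all 4 of them to be distinct, but only 3 values are available — impossible by the pigeonhole principle.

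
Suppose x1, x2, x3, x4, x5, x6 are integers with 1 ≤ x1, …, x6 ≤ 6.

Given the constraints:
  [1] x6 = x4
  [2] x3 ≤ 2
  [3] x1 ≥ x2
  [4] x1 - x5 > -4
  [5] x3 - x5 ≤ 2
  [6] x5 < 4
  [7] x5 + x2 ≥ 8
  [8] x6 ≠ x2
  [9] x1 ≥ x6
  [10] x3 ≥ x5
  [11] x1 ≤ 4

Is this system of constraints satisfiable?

Unsatisfiable

From constraints 2 and 10: x5 ≤ x3 ≤ 2. From constraints 3 and 11: x2 ≤ x1 ≤ 4. Hence x5 + x2 ≤ 6. But constraint 7 requires x5 + x2 ≥ 8, and 8 > 6. Contradiction.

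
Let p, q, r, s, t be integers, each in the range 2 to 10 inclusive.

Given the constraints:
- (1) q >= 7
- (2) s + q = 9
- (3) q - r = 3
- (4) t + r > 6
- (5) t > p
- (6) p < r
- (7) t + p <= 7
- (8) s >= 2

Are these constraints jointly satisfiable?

The assignment p = 2, q = 7, r = 4, s = 2, t = 5 works:
  constraint 2 holds since s + q = 9.
  constraint 3 holds since q - r = 3.
  constraint 4 holds since t + r = 9.
The rest check out directly.

Satisfiable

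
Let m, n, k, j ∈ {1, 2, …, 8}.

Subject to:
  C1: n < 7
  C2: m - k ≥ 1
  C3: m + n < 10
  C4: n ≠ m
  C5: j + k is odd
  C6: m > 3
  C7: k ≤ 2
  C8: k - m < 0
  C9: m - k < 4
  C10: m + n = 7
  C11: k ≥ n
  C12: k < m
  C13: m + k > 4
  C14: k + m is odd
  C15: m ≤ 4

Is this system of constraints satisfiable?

Unsatisfiable

From constraint 15: m ≤ 4. From constraints 7 and 11: n ≤ k ≤ 2. Hence m + n ≤ 6. But constraint 10 requires m + n = 7, and 7 > 6. Contradiction.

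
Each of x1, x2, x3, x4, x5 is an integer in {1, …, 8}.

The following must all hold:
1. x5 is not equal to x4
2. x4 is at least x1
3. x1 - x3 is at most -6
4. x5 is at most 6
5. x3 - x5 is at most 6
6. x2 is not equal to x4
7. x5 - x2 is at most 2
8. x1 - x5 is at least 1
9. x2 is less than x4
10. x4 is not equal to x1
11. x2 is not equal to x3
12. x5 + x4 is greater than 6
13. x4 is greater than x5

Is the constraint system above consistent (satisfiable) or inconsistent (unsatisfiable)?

Constraints 3, 5, and 8 give x3 − x1 ≥ 6, x1 − x5 ≥ 1, x5 − x3 ≥ -6.
Adding all 3 inequalities: the left sides telescope to 0, and the right sides sum to 6 + 1 + (-6) = 1. So 0 ≥ 1, which is false.

Unsatisfiable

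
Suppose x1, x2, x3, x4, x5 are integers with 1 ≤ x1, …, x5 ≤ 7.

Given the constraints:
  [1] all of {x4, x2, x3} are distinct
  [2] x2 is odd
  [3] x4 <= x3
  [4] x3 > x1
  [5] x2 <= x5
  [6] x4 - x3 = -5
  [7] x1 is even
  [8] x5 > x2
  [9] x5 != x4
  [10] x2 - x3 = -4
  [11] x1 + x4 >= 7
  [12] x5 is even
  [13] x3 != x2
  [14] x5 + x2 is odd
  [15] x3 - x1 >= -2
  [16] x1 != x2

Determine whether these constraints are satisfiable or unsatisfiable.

Try x1 = 6, x2 = 3, x3 = 7, x4 = 2, x5 = 6.
Check constraint 6: x4 - x3 = -5; constraint 10: x2 - x3 = -4. The remaining constraints are straightforward to verify.

Satisfiable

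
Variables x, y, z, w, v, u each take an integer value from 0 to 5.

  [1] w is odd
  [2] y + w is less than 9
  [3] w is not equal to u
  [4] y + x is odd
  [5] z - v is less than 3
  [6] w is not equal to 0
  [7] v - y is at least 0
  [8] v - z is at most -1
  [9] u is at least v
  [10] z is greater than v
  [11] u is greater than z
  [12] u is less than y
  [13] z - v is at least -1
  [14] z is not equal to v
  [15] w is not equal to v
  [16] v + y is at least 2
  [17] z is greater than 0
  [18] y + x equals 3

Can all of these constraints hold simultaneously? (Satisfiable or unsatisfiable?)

Unsatisfiable

Constraints 7, 8, 11, and 12 give z < u, u < y, y ≤ v, v < z. Chaining: z < u < y ≤ v < z, which forces z < z — impossible.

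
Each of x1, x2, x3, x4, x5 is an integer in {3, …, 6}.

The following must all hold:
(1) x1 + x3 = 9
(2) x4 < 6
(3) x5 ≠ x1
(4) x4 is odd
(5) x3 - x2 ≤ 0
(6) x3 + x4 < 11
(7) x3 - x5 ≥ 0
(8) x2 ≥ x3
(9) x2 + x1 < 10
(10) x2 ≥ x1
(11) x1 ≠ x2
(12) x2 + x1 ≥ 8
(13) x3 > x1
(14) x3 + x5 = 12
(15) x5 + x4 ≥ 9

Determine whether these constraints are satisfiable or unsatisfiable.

Satisfiable

One satisfying assignment is x1 = 3, x2 = 6, x3 = 6, x4 = 3, x5 = 6.
For the less obvious constraints — constraint 1: x1 + x3 = 9; constraint 5: x3 - x2 = 0; constraint 6: x3 + x4 = 9 — and the others hold by inspection.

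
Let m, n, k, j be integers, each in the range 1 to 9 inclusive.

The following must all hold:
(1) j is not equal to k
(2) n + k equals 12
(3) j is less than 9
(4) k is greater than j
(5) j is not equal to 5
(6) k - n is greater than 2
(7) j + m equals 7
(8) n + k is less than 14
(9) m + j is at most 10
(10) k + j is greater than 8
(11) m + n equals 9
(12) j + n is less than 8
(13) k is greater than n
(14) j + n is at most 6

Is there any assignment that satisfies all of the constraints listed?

Try m = 5, n = 4, k = 8, j = 2.
Check constraint 2: n + k = 12; constraint 6: k - n = 4. The remaining constraints are straightforward to verify.

Satisfiable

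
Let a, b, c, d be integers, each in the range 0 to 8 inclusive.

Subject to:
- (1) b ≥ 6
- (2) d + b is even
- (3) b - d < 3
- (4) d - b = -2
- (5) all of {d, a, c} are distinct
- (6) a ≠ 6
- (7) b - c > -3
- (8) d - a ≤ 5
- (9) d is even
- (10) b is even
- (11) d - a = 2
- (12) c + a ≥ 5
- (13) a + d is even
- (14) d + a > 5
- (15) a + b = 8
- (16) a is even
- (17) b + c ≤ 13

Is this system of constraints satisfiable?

Satisfiable

Try a = 2, b = 6, c = 6, d = 4.
Check constraint 3: b - d = 2; constraint 4: d - b = -2. The remaining constraints are straightforward to verify.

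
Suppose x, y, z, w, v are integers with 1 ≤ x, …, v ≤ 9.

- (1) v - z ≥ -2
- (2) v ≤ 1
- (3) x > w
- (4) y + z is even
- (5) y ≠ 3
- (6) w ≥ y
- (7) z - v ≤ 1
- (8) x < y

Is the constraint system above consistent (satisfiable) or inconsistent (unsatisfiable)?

Constraints 3, 6, and 8 give y ≤ w, w < x, x < y. Chaining: y ≤ w < x < y, which forces y < y — impossible.

Unsatisfiable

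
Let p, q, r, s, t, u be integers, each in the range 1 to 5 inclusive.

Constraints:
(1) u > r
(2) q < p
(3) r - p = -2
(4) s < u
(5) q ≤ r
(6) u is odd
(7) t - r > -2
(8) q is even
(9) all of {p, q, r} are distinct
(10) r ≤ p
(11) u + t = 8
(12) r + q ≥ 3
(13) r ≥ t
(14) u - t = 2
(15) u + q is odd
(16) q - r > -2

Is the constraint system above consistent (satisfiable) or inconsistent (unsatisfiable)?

Satisfiable

One satisfying assignment is p = 5, q = 2, r = 3, s = 3, t = 3, u = 5.
For the less obvious constraints — constraint 3: r - p = -2; constraint 7: t - r = 0 — and the others hold by inspection.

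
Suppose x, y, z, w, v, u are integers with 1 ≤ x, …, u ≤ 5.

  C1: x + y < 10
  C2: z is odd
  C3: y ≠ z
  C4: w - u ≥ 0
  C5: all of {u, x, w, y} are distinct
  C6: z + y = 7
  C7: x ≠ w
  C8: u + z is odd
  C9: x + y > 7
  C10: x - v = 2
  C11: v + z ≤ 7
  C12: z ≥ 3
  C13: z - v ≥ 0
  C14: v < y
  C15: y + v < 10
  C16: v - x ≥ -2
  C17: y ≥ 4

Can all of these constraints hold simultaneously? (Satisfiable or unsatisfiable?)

Satisfiable

Try x = 5, y = 4, z = 3, w = 3, v = 3, u = 2.
Check constraint 1: x + y = 9; constraint 4: w - u = 1. The remaining constraints are straightforward to verify.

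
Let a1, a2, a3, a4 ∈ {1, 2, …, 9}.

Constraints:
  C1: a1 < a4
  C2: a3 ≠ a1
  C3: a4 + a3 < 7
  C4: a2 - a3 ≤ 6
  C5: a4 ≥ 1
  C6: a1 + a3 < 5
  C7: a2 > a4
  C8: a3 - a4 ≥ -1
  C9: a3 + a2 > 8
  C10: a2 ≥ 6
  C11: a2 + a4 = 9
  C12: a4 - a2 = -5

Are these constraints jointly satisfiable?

Satisfiable

Setting (a1, a2, a3, a4) = (1, 7, 3, 2) satisfies everything: constraint 3: a4 + a3 = 5; constraint 4: a2 - a3 = 4; constraint 6: a1 + a3 = 4, and the others follow.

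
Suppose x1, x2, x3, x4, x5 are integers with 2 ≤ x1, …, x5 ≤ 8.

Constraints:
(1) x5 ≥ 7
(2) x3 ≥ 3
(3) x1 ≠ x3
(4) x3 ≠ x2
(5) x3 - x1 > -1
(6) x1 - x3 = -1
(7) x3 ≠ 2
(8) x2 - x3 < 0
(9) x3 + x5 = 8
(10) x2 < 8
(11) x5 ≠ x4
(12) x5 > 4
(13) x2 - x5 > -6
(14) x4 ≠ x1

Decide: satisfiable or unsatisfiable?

From constraint 2: x3 ≥ 3. From constraint 1: x5 ≥ 7. Hence x3 + x5 ≥ 10. But constraint 9 requires x3 + x5 = 8, and 8 < 10. Contradiction.

Unsatisfiable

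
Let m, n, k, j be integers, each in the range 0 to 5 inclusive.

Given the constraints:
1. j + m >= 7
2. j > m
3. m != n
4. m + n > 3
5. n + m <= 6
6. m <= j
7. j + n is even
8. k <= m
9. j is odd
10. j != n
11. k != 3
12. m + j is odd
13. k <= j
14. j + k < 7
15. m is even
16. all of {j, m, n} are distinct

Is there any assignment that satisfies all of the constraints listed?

One satisfying assignment is m = 4, n = 1, k = 0, j = 5.
For the less obvious constraints — constraint 1: j + m = 9; constraint 4: m + n = 5 — and the others hold by inspection.

Satisfiable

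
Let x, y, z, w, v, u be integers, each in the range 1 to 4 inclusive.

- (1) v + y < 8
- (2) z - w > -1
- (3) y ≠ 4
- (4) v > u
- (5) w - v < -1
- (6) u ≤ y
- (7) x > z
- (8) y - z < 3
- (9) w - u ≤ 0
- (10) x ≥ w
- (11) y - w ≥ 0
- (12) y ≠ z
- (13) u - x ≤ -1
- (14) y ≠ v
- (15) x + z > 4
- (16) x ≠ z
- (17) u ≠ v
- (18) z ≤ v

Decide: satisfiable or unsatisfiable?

The assignment x = 4, y = 3, z = 1, w = 1, v = 4, u = 1 works:
  constraint 1 holds since v + y = 7.
  constraint 2 holds since z - w = 0.
  constraint 5 holds since w - v = -3.
The rest check out directly.

Satisfiable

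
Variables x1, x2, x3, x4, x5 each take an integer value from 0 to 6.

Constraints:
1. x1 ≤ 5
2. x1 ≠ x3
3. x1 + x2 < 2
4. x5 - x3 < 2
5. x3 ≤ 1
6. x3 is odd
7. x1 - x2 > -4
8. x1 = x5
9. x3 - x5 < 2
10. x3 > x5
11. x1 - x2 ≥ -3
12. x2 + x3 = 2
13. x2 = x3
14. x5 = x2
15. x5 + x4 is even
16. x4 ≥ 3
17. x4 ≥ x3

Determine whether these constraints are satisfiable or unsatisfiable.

Unsatisfiable

From constraints 8, 13, and 14, x1 = x5 = x2 = x3, so x1 = x3. But constraint 2 says x1 ≠ x3. Contradiction.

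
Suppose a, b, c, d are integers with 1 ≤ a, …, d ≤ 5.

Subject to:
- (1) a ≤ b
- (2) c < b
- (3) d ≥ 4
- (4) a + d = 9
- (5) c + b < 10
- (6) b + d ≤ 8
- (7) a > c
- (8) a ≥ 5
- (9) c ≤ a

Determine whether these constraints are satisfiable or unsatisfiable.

From constraints 1 and 8: b ≥ a ≥ 5. From constraint 3: d ≥ 4. Hence b + d ≥ 9. But constraint 6 requires b + d ≤ 8, and 8 < 9. Contradiction.

Unsatisfiable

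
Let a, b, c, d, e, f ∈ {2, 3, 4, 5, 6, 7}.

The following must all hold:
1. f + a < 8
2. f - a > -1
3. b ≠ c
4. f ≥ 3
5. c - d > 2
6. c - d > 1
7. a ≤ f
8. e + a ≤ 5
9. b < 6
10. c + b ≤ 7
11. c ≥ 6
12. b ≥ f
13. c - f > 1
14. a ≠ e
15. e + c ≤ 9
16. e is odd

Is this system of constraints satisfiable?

Unsatisfiable

From constraint 11: c ≥ 6. From constraints 4 and 12: b ≥ f ≥ 3. Hence c + b ≥ 9. But constraint 10 requires c + b ≤ 7, and 7 < 9. Contradiction.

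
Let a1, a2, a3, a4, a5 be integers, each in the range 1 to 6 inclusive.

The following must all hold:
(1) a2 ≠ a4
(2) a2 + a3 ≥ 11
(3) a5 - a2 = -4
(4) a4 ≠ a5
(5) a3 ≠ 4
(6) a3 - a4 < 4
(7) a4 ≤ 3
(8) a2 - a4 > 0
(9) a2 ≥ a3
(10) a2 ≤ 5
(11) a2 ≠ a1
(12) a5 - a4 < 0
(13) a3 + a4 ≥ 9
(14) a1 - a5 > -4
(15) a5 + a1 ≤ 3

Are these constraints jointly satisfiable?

Unsatisfiable

From constraints 9 and 10: a3 ≤ a2 ≤ 5. From constraint 7: a4 ≤ 3. Hence a3 + a4 ≤ 8. But constraint 13 requires a3 + a4 ≥ 9, and 9 > 8. Contradiction.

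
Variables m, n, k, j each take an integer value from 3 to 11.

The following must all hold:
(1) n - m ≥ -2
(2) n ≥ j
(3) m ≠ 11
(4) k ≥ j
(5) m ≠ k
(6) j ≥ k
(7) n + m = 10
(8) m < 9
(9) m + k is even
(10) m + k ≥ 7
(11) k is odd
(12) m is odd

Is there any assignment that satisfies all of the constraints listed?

Try m = 5, n = 5, k = 3, j = 3.
Check constraint 1: n - m = 0; constraint 7: n + m = 10. The remaining constraints are straightforward to verify.

Satisfiable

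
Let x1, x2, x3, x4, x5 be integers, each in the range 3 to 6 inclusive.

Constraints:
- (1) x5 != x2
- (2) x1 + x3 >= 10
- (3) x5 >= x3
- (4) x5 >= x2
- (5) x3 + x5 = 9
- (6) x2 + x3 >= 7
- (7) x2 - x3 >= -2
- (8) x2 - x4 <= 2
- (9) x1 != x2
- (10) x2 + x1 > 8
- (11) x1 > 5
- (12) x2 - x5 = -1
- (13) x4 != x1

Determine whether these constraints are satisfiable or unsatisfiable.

Satisfiable

Take x1 = 6, x2 = 4, x3 = 4, x4 = 4, x5 = 5. Then constraint 2: x1 + x3 = 10; constraint 5: x3 + x5 = 9; constraint 6: x2 + x3 = 8, and every other listed constraint is also met.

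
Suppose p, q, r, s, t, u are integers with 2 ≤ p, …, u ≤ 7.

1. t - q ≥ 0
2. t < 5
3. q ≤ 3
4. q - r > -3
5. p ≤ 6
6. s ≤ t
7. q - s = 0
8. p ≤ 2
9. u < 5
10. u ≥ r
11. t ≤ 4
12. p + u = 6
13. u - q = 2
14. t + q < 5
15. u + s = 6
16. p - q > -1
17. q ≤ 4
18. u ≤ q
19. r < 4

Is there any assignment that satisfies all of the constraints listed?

From constraint 8: p ≤ 2. From constraints 3 and 18: u ≤ q ≤ 3. Hence p + u ≤ 5. But constraint 12 requires p + u = 6, and 6 > 5. Contradiction.

Unsatisfiable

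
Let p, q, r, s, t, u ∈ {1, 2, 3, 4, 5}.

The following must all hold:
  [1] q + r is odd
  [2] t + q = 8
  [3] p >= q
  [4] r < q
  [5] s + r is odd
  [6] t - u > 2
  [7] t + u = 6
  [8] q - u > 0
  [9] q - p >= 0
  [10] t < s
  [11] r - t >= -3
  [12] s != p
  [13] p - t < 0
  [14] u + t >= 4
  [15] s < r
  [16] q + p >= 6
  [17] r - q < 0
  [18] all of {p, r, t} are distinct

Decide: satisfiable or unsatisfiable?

Constraints 3, 10, 13, 15, and 17 give s < r, r < q, q ≤ p, p < t, t < s. Chaining: s < r < q ≤ p < t < s, which forces s < s — impossible.

Unsatisfiable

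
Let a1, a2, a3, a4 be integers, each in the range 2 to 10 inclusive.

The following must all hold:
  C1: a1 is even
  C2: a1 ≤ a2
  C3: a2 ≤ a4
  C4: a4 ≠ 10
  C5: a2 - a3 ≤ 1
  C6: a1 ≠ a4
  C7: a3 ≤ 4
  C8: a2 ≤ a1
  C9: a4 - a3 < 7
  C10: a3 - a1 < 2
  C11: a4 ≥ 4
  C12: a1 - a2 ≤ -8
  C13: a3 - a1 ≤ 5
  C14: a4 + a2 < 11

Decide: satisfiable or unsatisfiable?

Unsatisfiable

Constraints 5, 12, and 13 give a1 − a3 ≥ -5, a3 − a2 ≥ -1, a2 − a1 ≥ 8.
Adding all 3 inequalities: the left sides telescope to 0, and the right sides sum to (-5) + (-1) + 8 = 2. So 0 ≥ 2, which is false.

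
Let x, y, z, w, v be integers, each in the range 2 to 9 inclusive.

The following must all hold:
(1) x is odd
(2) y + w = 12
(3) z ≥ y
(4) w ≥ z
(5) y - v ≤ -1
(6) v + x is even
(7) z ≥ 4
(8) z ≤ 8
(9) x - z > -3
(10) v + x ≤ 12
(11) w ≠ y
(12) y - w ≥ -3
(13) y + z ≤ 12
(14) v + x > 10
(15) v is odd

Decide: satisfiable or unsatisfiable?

The assignment x = 5, y = 5, z = 6, w = 7, v = 7 works:
  constraint 2 holds since y + w = 12.
  constraint 5 holds since y - v = -2.
  constraint 9 holds since x - z = -1.
The rest check out directly.

Satisfiable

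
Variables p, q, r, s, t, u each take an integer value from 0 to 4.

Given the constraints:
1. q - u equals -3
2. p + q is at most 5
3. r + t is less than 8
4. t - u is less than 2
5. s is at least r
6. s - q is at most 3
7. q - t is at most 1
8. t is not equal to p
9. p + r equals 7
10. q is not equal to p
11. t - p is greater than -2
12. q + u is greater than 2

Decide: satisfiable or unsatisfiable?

Satisfiable

Try p = 4, q = 1, r = 3, s = 4, t = 3, u = 4.
Check constraint 1: q - u = -3; constraint 2: p + q = 5; constraint 3: r + t = 6. The remaining constraints are straightforward to verify.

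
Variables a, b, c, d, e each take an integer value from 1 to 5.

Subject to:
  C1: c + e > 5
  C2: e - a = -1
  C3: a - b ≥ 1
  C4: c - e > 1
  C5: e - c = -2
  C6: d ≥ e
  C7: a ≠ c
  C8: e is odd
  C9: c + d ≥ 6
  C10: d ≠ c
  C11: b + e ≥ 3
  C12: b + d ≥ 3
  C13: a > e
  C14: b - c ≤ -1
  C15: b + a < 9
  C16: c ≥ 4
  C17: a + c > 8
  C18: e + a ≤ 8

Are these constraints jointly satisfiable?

Satisfiable

Try a = 4, b = 2, c = 5, d = 3, e = 3.
Check constraint 1: c + e = 8; constraint 2: e - a = -1; constraint 3: a - b = 2. The remaining constraints are straightforward to verify.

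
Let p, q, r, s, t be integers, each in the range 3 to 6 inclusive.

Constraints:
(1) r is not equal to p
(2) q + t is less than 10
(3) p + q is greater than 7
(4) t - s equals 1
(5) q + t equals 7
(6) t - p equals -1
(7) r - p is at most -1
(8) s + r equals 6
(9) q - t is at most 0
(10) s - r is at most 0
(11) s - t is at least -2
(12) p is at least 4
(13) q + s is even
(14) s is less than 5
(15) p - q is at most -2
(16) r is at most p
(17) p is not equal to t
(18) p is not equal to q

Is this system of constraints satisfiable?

Unsatisfiable

Constraints 7, 9, 10, 11, and 15 give q − p ≥ 2, p − r ≥ 1, r − s ≥ 0, s − t ≥ -2, t − q ≥ 0.
Adding all 5 inequalities: the left sides telescope to 0, and the right sides sum to 2 + 1 + 0 + (-2) + 0 = 1. So 0 ≥ 1, which is false.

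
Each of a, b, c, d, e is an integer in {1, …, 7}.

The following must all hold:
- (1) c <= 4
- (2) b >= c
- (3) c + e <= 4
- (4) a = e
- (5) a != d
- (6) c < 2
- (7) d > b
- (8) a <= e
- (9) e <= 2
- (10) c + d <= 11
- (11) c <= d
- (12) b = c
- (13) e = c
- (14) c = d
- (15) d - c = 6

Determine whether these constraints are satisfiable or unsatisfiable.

From constraints 4, 13, and 14, a = e = c = d, so a = d. But constraint 5 says a ≠ d. Contradiction.

Unsatisfiable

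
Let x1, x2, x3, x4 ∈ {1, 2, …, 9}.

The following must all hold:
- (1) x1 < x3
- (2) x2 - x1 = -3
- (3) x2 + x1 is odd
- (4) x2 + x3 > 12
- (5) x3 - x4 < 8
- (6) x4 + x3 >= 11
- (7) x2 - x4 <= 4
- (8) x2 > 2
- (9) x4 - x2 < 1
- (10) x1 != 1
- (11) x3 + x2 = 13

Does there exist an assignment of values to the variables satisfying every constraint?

Setting (x1, x2, x3, x4) = (7, 4, 9, 2) satisfies everything: constraint 2: x2 - x1 = -3; constraint 4: x2 + x3 = 13; constraint 5: x3 - x4 = 7, and the others follow.

Satisfiable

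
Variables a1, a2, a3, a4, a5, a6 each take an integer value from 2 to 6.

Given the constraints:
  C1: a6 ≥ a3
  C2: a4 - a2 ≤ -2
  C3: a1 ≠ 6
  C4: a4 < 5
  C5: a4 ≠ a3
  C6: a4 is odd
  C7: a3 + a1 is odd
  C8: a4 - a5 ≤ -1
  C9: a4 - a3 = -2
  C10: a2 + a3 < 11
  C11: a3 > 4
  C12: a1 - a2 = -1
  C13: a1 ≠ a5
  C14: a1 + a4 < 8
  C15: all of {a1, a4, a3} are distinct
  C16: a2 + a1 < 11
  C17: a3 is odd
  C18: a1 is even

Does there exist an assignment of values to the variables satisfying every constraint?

Setting (a1, a2, a3, a4, a5, a6) = (4, 5, 5, 3, 5, 6) satisfies everything: constraint 2: a4 - a2 = -2; constraint 8: a4 - a5 = -2; constraint 9: a4 - a3 = -2, and the others follow.

Satisfiable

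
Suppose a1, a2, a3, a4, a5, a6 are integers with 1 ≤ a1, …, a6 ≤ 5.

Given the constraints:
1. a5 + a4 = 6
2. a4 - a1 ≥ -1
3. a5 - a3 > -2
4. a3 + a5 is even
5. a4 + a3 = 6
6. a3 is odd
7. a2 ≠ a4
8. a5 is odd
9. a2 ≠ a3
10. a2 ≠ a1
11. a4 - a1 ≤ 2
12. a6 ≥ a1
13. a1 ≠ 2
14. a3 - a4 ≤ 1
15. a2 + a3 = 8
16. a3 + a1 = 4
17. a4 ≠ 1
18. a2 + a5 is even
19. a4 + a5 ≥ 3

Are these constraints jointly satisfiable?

Satisfiable

One satisfying assignment is a1 = 1, a2 = 5, a3 = 3, a4 = 3, a5 = 3, a6 = 5.
For the less obvious constraints — constraint 1: a5 + a4 = 6; constraint 2: a4 - a1 = 2; constraint 3: a5 - a3 = 0 — and the others hold by inspection.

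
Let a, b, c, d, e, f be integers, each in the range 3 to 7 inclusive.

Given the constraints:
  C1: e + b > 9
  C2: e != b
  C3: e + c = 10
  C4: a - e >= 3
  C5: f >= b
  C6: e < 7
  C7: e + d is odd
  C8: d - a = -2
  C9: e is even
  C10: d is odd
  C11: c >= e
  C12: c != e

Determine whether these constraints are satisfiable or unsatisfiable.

The assignment a = 7, b = 7, c = 6, d = 5, e = 4, f = 7 works:
  constraint 1 holds since e + b = 11.
  constraint 3 holds since e + c = 10.
  constraint 4 holds since a - e = 3.
The rest check out directly.

Satisfiable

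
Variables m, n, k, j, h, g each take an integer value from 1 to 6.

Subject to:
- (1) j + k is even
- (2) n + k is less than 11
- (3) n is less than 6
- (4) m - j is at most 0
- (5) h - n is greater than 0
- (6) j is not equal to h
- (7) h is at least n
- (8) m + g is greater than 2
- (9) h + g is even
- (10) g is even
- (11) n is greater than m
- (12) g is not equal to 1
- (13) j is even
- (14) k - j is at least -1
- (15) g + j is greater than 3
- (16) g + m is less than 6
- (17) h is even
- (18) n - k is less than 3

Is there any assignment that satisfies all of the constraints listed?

Setting (m, n, k, j, h, g) = (2, 5, 4, 4, 6, 2) satisfies everything: constraint 2: n + k = 9; constraint 4: m - j = -2, and the others follow.

Satisfiable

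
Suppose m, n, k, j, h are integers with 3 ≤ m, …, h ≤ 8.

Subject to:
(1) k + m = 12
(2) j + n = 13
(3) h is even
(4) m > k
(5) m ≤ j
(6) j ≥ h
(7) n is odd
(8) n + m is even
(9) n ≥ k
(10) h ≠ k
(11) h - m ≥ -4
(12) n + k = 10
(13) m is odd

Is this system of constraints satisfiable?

Try m = 7, n = 5, k = 5, j = 8, h = 6.
Check constraint 1: k + m = 12; constraint 2: j + n = 13. The remaining constraints are straightforward to verify.

Satisfiable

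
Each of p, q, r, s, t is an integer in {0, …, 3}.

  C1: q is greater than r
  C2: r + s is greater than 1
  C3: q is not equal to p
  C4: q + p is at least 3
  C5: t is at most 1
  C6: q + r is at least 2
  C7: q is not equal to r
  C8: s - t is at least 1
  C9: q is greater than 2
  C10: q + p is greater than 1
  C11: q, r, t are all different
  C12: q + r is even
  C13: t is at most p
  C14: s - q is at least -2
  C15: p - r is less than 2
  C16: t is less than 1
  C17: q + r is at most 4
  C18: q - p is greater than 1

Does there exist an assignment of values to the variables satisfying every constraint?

Setting (p, q, r, s, t) = (0, 3, 1, 1, 0) satisfies everything: constraint 2: r + s = 2; constraint 4: q + p = 3, and the others follow.

Satisfiable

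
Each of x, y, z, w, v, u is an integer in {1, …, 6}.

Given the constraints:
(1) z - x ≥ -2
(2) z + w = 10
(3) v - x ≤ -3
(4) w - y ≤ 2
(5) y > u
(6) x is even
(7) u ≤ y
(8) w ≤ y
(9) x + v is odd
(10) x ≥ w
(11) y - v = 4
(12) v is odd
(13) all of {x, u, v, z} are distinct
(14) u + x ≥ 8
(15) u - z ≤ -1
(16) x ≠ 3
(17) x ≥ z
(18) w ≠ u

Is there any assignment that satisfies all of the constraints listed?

Satisfiable

Take x = 6, y = 5, z = 5, w = 5, v = 1, u = 3. Then constraint 1: z - x = -1; constraint 2: z + w = 10; constraint 3: v - x = -5, and every other listed constraint is also met.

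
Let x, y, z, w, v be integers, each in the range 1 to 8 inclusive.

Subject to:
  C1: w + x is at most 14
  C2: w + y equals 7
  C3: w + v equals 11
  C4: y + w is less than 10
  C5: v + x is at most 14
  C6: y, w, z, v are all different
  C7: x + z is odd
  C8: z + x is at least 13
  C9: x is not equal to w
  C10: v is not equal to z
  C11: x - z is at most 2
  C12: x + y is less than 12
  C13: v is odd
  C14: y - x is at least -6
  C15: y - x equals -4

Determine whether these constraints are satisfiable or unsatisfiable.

One satisfying assignment is x = 7, y = 3, z = 8, w = 4, v = 7.
For the less obvious constraints — constraint 1: w + x = 11; constraint 2: w + y = 7 — and the others hold by inspection.

Satisfiable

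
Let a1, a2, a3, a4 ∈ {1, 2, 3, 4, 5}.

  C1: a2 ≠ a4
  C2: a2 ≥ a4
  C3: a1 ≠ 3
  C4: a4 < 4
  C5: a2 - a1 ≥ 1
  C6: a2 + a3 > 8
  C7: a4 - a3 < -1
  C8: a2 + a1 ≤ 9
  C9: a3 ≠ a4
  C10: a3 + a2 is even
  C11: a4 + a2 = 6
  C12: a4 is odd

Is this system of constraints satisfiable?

Satisfiable

Try a1 = 2, a2 = 5, a3 = 5, a4 = 1.
Check constraint 5: a2 - a1 = 3; constraint 6: a2 + a3 = 10. The remaining constraints are straightforward to verify.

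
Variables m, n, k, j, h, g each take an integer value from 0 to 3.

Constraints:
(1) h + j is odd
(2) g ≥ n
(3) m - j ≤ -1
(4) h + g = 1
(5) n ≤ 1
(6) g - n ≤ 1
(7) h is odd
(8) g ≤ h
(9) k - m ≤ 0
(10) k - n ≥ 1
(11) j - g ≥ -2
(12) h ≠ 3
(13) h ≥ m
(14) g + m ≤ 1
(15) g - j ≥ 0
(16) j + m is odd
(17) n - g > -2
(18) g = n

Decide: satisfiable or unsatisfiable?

Constraints 3, 6, 9, 10, and 15 give j − m ≥ 1, m − k ≥ 0, k − n ≥ 1, n − g ≥ -1, g − j ≥ 0.
Adding all 5 inequalities: the left sides telescope to 0, and the right sides sum to 1 + 0 + 1 + (-1) + 0 = 1. So 0 ≥ 1, which is false.

Unsatisfiable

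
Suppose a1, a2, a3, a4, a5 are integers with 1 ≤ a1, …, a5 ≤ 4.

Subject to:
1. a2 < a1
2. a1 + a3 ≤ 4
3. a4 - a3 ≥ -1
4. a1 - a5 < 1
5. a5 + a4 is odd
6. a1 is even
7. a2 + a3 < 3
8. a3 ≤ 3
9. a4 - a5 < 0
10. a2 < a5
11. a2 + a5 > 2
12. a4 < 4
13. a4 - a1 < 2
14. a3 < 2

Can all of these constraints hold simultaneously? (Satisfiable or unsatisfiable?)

Satisfiable

One satisfying assignment is a1 = 2, a2 = 1, a3 = 1, a4 = 1, a5 = 4.
For the less obvious constraints — constraint 2: a1 + a3 = 3; constraint 3: a4 - a3 = 0; constraint 4: a1 - a5 = -2 — and the others hold by inspection.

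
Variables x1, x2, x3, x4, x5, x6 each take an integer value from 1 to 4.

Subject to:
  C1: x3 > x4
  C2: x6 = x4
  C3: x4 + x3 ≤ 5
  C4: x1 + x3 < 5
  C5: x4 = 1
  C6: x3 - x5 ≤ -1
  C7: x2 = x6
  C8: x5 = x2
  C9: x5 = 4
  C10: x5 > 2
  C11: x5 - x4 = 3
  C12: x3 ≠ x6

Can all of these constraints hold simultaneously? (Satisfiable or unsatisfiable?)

Unsatisfiable

Constraint 9 fixes x5 = 4 and constraint 5 fixes x4 = 1. Constraints 2, 7, and 8 give x5 = x2 = x6 = x4, so x5 = x4. But 4 ≠ 1 — contradiction.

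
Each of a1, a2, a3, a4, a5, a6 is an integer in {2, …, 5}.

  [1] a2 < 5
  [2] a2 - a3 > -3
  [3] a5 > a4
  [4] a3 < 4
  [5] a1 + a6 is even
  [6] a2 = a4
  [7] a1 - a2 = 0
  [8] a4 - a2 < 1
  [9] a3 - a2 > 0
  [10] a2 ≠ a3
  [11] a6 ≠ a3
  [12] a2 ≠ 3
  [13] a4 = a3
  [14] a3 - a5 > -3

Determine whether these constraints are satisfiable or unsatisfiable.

Unsatisfiable

From constraints 6 and 13, a2 = a4 = a3, so a2 = a3. But constraint 10 says a2 ≠ a3. Contradiction.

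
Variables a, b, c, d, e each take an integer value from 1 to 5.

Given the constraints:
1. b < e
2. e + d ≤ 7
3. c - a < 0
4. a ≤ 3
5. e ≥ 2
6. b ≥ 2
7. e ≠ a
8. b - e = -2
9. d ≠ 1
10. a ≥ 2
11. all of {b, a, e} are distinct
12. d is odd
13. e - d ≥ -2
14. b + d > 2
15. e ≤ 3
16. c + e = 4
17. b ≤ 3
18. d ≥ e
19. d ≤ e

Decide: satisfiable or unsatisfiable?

Constraints 4, 5, 6, 10, 15, and 17 confine each of b, a, e to the 2 values {2, 3}.
Constraint 11 requires all 3 of them to be distinct, but only 2 values are available — impossible by the pigeonhole principle.

Unsatisfiable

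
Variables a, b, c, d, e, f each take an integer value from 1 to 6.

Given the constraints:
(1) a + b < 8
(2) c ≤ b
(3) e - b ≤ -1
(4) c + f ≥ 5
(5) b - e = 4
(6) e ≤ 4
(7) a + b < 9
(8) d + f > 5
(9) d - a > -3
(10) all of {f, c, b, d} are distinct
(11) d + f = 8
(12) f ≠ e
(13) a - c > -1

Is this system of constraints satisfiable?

Satisfiable

The assignment a = 2, b = 5, c = 1, d = 2, e = 1, f = 6 works:
  constraint 1 holds since a + b = 7.
  constraint 3 holds since e - b = -4.
The rest check out directly.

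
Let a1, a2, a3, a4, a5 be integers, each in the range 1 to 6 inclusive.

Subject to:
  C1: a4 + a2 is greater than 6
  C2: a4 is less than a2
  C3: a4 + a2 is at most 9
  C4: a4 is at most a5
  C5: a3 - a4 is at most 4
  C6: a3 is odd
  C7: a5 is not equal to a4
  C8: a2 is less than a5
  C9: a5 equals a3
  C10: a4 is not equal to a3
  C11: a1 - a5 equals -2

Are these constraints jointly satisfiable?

Try a1 = 3, a2 = 4, a3 = 5, a4 = 3, a5 = 5.
Check constraint 1: a4 + a2 = 7; constraint 3: a4 + a2 = 7; constraint 5: a3 - a4 = 2. The remaining constraints are straightforward to verify.

Satisfiable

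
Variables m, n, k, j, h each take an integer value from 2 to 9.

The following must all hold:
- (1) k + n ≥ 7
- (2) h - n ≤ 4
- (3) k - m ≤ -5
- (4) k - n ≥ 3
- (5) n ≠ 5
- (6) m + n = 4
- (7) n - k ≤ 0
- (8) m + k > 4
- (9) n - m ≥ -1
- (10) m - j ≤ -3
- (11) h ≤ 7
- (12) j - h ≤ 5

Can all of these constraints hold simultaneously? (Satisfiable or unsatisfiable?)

Unsatisfiable

Constraints 2, 3, 4, 10, and 12 give k − n ≥ 3, n − h ≥ -4, h − j ≥ -5, j − m ≥ 3, m − k ≥ 5.
Adding all 5 inequalities: the left sides telescope to 0, and the right sides sum to 3 + (-4) + (-5) + 3 + 5 = 2. So 0 ≥ 2, which is false.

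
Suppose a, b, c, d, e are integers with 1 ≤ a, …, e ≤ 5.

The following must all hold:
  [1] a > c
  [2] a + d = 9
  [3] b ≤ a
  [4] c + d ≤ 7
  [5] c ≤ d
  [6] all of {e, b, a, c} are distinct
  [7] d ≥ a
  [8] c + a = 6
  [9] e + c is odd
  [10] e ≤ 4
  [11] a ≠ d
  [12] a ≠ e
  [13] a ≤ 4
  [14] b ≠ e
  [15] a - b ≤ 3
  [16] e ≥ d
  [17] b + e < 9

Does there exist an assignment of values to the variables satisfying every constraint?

From constraint 13: a ≤ 4. From constraints 10 and 16: d ≤ e ≤ 4. Hence a + d ≤ 8. But constraint 2 requires a + d = 9, and 9 > 8. Contradiction.

Unsatisfiable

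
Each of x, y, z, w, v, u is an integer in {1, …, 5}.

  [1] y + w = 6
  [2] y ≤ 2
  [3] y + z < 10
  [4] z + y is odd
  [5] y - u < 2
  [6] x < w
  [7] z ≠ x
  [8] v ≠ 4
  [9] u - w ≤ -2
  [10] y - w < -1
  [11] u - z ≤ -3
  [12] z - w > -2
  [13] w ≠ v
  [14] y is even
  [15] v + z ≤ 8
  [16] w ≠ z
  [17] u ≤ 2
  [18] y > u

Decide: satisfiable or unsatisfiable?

Satisfiable

Take x = 3, y = 2, z = 5, w = 4, v = 2, u = 1. Then constraint 1: y + w = 6; constraint 3: y + z = 7; constraint 5: y - u = 1, and every other listed constraint is also met.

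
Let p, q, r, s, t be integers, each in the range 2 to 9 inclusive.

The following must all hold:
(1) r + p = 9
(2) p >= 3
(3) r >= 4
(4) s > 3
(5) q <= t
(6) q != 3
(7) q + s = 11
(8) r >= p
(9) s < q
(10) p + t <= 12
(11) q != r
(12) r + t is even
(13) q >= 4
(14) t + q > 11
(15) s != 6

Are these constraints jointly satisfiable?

Setting (p, q, r, s, t) = (4, 6, 5, 5, 7) satisfies everything: constraint 1: r + p = 9; constraint 7: q + s = 11; constraint 10: p + t = 11, and the others follow.

Satisfiable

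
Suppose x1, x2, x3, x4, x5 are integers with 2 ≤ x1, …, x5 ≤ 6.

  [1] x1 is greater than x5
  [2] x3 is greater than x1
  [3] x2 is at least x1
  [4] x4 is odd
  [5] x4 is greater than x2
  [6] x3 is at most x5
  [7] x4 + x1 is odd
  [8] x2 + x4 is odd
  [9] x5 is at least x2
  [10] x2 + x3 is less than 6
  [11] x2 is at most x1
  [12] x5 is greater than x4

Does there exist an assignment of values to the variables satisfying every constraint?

Constraints 1, 3, 5, and 12 give x2 < x4, x4 < x5, x5 < x1, x1 ≤ x2. Chaining: x2 < x4 < x5 < x1 ≤ x2, which forces x2 < x2 — impossible.

Unsatisfiable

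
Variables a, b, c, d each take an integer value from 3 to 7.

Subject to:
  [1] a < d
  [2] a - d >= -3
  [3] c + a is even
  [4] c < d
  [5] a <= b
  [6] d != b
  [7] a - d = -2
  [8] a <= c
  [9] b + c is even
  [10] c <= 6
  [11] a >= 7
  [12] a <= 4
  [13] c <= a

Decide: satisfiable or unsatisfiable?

From constraint 11: a ≥ 7. From constraints 8 and 10: a ≤ c and c ≤ 6, so a ≤ 6. But 6 < 7, so no value of a works.

Unsatisfiable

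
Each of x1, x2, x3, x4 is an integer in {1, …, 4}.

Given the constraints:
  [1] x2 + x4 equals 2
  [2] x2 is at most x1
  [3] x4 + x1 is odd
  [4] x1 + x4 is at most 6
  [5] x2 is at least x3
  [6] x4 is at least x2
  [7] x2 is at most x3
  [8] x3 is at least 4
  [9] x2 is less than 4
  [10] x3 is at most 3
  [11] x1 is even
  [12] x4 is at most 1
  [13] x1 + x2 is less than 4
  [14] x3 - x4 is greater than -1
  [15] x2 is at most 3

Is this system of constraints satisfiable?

From constraints 5 and 8: x2 ≥ x3 and x3 ≥ 4, so x2 ≥ 4. From constraints 6 and 12: x2 ≤ x4 and x4 ≤ 1, so x2 ≤ 1. But 1 < 4, so no value of x2 works.

Unsatisfiable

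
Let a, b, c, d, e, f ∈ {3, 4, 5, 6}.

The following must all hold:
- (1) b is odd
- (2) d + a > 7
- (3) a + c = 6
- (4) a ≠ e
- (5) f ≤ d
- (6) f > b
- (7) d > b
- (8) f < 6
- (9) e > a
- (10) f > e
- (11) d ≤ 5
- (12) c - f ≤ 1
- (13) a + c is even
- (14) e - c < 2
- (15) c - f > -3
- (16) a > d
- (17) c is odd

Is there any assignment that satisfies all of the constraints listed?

Constraints 5, 9, 10, and 16 give d < a, a < e, e < f, f ≤ d. Chaining: d < a < e < f ≤ d, which forces d < d — impossible.

Unsatisfiable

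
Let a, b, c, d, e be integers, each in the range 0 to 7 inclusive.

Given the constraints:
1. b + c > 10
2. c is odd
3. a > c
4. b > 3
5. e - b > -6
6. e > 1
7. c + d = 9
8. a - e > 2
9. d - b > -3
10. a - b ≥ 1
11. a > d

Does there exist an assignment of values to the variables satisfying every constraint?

Satisfiable

The assignment a = 7, b = 6, c = 5, d = 4, e = 2 works:
  constraint 1 holds since b + c = 11.
  constraint 5 holds since e - b = -4.
  constraint 7 holds since c + d = 9.
The rest check out directly.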